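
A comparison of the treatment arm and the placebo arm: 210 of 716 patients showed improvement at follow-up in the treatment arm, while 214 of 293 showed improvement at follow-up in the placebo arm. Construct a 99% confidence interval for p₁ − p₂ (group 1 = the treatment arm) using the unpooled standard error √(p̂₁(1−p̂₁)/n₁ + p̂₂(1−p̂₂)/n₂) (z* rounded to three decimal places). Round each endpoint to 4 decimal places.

(-0.5170, -0.3572)

p̂₁ = 210/716 = 0.29330, p̂₂ = 214/293 = 0.73038; p̂₁ − p̂₂ = -0.43708.
Unpooled SE = √(p̂₁(1−p̂₁)/n₁ + p̂₂(1−p̂₂)/n₂) = √(0.000289488 + 0.000672106) = 0.031010.
The 99% critical value is z* = 2.576. Margin of error = 0.07988.
CI: -0.43708 ± 0.07988 = (-0.5170, -0.3572).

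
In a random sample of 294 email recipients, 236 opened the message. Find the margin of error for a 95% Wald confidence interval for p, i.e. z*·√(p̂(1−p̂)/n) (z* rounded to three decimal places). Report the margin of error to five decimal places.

With x = 236 successes in n = 294, p̂ = 0.80272.
SE = √(p̂(1−p̂)/n) = √(0.158360/294) = 0.023209.
z* = 1.960 at the 95% level.
Margin of error = z*·SE = 1.960 × 0.023209 = 0.04549.

ME = 0.04549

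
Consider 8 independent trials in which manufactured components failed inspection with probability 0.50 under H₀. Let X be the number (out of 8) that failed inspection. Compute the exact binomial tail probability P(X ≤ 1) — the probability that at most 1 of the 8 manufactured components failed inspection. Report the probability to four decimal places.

P = 0.0352

X ~ Binomial(n=8, p=0.50).
P(X ≤ 1) = C(8,0)·0.50^0·0.50^8 + C(8,1)·0.50^1·0.50^7.
= 0.003906 + 0.031250 = 0.0352.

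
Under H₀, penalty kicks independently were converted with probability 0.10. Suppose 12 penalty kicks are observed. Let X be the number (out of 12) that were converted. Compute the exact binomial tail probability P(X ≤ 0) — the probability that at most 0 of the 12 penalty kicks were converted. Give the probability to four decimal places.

X ~ Binomial(n=12, p=0.10).
P(X ≤ 0) = C(12,0)·0.10^0·0.90^12.
= 0.282430 = 0.2824.

P = 0.2824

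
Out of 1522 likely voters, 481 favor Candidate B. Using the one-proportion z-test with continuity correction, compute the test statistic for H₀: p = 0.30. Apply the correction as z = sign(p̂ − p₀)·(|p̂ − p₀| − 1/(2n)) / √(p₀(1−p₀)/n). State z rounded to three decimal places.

z = 1.337

With x = 481 successes in n = 1522, p̂ = 0.31603. p̂ − p₀ = 0.016032.
1/(2n) = 0.000329.
Corrected numerator: |0.016032| − 0.000329 = 0.015703.
SE₀ = √(0.30·0.70/1522) = 0.011746.
z = (+)0.015703/0.011746 = 1.337.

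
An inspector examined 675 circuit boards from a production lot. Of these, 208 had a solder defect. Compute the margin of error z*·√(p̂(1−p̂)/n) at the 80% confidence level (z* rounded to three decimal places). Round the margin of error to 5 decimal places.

With x = 208 successes in n = 675, p̂ = 0.30815.
Standard error of p̂: √(0.213193/675) = √0.000315841 = 0.017772.
The 80% critical value is z* = 1.282.
ME = 1.282·0.017772 = 0.02278.

ME = 0.02278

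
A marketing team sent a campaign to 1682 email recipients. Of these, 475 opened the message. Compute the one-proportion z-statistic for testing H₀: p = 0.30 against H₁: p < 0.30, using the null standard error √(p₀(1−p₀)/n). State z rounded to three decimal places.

z = -1.575

p̂ = 475/1682 = 0.28240.
Null standard error: √(0.30·0.70/1682) = √0.000124851 = 0.011174.
z = (p̂ − p₀)/SE = (0.28240 − 0.30)/0.011174 = -1.575.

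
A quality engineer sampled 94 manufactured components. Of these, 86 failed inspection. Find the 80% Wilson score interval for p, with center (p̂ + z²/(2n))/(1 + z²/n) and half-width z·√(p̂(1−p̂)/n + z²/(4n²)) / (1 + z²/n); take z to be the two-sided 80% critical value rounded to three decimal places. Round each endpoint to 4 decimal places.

Here p̂ = 86/94 = 0.91489 and z = 1.282 (z² = 1.643524).
1 + z²/n = 1.017484.
Center = (0.91489 + 0.008742)/1.017484 = 0.90776.
Radicand: p̂(1−p̂)/n + z²/(4n²) = 0.000828333 + 0.000046501 = 0.000874834.
Half-width = z·√(radicand)/denom = 1.282·0.029578/1.017484 = 0.03727.
So the interval runs from 0.8705 to 0.9450.

(0.8705, 0.9450)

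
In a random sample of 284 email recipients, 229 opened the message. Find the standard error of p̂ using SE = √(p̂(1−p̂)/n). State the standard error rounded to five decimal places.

p̂ = 229/284 = 0.80634.
p̂(1−p̂) = 0.156156.
SE = √(0.156156/284) = √0.000549845 = 0.02345.

SE = 0.02345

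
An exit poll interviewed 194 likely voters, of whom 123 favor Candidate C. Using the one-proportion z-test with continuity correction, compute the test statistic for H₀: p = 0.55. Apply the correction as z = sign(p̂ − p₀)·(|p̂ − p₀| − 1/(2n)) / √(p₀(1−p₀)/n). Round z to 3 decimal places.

Sample proportion p̂ = 123/194 = 0.63402. p̂ − p₀ = 0.084021.
Continuity correction 1/(2n) = 1/388 = 0.002577.
Corrected numerator: |0.084021| − 0.002577 = 0.081444.
Null standard error: √(0.55·0.45/194) = √0.001275773 = 0.035718.
z = (+)0.081444/0.035718 = 2.280.

z = 2.280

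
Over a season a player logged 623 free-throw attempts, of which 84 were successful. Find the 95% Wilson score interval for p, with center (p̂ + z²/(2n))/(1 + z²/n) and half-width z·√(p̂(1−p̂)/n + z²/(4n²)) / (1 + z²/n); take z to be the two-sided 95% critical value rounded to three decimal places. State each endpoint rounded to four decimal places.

(0.1102, 0.1639)

p̂ = 84/623 = 0.13483; z = 1.960, so z² = 3.841600.
1 + z²/n = 1.006166.
Center = (0.13483 + 0.003083)/1.006166 = 0.13707.
Radicand: p̂(1−p̂)/n + z²/(4n²) = 0.000187242 + 0.000002474 = 0.000189716.
Half-width = 1.960·√0.000189716/1.006166 = 0.02683.
So the interval runs from 0.1102 to 0.1639.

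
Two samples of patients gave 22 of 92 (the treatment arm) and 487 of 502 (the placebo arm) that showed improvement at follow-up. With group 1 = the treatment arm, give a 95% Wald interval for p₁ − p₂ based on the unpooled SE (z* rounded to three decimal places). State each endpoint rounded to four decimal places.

p̂₁ = 22/92 = 0.23913, p̂₂ = 487/502 = 0.97012; p̂₁ − p̂₂ = -0.73099.
SE = √(0.001977686 + 0.000057744) = √0.002035430 = 0.045116.
For 95% confidence, z* = 1.960. Margin = 1.960·0.045116 = 0.08843.
CI: -0.73099 ± 0.08843 = (-0.8194, -0.6426).

(-0.8194, -0.6426)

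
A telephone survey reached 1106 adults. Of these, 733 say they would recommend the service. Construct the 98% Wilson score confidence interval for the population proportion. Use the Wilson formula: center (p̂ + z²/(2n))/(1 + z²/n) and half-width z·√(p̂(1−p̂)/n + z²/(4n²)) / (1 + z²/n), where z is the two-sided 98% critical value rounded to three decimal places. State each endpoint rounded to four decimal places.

(0.6290, 0.6950)

p̂ = 733/1106 = 0.66275; z = 2.326, so z² = 5.410276.
1 + z²/n = 1.004892.
Center = (0.66275 + 0.002446)/1.004892 = 0.66196.
Radicand: p̂(1−p̂)/n + z²/(4n²) = 0.000202091 + 0.000001106 = 0.000203197.
Half-width = z·√(radicand)/denom = 2.326·0.014255/1.004892 = 0.03300.
CI: 0.66196 ± 0.03300 = (0.6290, 0.6950).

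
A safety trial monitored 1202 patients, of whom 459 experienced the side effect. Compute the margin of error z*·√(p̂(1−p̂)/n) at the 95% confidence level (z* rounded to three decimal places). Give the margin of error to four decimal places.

p̂ = 459/1202 = 0.38186.
Standard error of p̂: √(0.236044/1202) = √0.000196376 = 0.014013.
For 95% confidence, z* = 1.960.
Margin of error = z*·SE = 1.960 × 0.014013 = 0.0275.

ME = 0.0275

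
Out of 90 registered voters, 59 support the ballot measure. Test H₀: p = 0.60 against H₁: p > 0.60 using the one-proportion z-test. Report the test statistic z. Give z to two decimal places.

The sample proportion is 59/90 = 0.65556.
Under H₀, SE = √(p₀(1−p₀)/n) = √(0.60·0.40/90) = √0.002666667 = 0.051640.
z = (0.65556 − 0.60)/0.051640 = 0.05556/0.051640 = 1.08.

z = 1.08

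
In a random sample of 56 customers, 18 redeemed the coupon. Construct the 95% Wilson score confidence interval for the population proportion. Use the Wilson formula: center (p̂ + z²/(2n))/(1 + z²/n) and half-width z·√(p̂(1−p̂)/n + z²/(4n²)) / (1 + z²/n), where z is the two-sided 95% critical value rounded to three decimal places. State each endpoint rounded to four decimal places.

Here p̂ = 18/56 = 0.32143 and z = 1.960 (z² = 3.841600).
Denominator 1 + z²/n = 1 + 3.841600/56 = 1.068600.
Center = (0.32143 + 0.034300)/1.068600 = 0.33289.
Radicand: p̂(1−p̂)/n + z²/(4n²) = 0.003894862 + 0.000306250 = 0.004201112.
Half-width = 1.960·√0.004201112/1.068600 = 0.11888.
Interval: 0.33289 ± 0.11888 → (0.2140, 0.4518).

(0.2140, 0.4518)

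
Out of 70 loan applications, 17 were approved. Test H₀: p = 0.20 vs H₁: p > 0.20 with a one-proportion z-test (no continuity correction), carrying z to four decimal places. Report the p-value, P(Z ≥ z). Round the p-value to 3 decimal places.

With x = 17 successes in n = 70, p̂ = 0.24286.
SE₀ = √(0.20·0.80/70) = 0.047809.
z = (p̂ − p₀)/SE = (17/70 − 0.20)/0.047809 ≈ 0.8964.
From the standard normal, P(Z ≥ z) = 0.185.

p-value = 0.185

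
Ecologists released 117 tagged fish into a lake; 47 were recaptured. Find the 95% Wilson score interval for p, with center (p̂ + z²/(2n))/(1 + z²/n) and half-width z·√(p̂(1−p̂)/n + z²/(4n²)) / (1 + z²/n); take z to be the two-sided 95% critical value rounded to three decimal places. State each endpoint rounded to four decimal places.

(0.3174, 0.4923)

p̂ = 47/117 = 0.40171; z = 1.960, so z² = 3.841600.
Denominator 1 + z²/n = 1 + 3.841600/117 = 1.032834.
Center = (0.40171 + 0.016417)/1.032834 = 0.40483.
Radicand: p̂(1−p̂)/n + z²/(4n²) = 0.002054179 + 0.000070159 = 0.002124338.
Half-width = z·√(radicand)/denom = 1.960·0.046091/1.032834 = 0.08747.
CI: 0.40483 ± 0.08747 = (0.3174, 0.4923).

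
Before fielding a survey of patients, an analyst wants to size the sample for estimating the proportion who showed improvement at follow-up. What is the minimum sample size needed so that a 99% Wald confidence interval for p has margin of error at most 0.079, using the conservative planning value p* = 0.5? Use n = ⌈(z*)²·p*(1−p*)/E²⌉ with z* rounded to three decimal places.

n = 266

For 99% confidence, z* = 2.576.
p*(1−p*) = 0.50·0.50 = 0.2500.
Required n before rounding: 6.635776 × 0.2500 / 0.079² = 265.814.
Rounding up, n = 266.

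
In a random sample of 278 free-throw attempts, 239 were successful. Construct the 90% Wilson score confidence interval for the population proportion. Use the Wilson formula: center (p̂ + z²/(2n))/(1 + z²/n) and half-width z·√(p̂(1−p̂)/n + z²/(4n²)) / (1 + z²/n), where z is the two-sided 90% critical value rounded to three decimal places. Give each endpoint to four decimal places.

p̂ = 239/278 = 0.85971; z = 1.645, so z² = 2.706025.
1 + z²/n = 1.009734.
Adjusted center: (0.85971 + z²/(2n))/1.009734 = 0.85624.
Radicand: p̂(1−p̂)/n + z²/(4n²) = 0.000433839 + 0.000008754 = 0.000442593.
Half-width = 1.645·√0.000442593/1.009734 = 0.03427.
Interval: 0.85624 ± 0.03427 → (0.8220, 0.8905).

(0.8220, 0.8905)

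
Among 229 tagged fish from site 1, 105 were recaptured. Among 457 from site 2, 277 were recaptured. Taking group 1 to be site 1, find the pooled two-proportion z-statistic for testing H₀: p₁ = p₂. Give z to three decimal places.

z = -3.670

p̂₁ = 105/229 = 0.45852, p̂₂ = 277/457 = 0.60613.
Pooled p̂ = (105+277)/(229+457) = 382/686 = 0.55685.
SE = √[p̂(1−p̂)(1/n₁+1/n₂)] = √[0.55685·0.44315·(1/229+1/457)] ≈ 0.040219.
z = -0.14761/0.040219 = -3.670.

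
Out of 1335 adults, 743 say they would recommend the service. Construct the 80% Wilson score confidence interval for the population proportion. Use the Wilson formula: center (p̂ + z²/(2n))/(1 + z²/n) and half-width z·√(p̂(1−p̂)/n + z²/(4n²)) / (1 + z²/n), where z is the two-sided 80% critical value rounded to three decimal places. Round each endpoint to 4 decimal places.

(0.5391, 0.5739)

p̂ = 743/1335 = 0.55655; z = 1.282, so z² = 1.643524.
Denominator 1 + z²/n = 1 + 1.643524/1335 = 1.001231.
Adjusted center: (0.55655 + z²/(2n))/1.001231 = 0.55648.
Radicand: p̂(1−p̂)/n + z²/(4n²) = 0.000184870 + 0.000000231 = 0.000185101.
Half-width = 1.282·√0.000185101/1.001231 = 0.01742.
So the interval runs from 0.5391 to 0.5739.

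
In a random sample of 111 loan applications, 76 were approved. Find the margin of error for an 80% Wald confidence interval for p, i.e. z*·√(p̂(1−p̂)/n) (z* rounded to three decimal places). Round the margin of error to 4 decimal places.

ME = 0.0565

With x = 76 successes in n = 111, p̂ = 0.68468.
SE = √(p̂(1−p̂)/n) = √(0.215892/111) = 0.044102.
For 80% confidence, z* = 1.282.
So ME = 0.0565.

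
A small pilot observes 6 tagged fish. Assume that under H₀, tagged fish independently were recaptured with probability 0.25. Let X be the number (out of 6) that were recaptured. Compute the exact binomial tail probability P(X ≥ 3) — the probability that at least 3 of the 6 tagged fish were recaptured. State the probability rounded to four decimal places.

X is binomial with n = 6 and p = 0.25.
P(X ≥ 3) = C(6,3)·0.25^3·0.75^3 + C(6,4)·0.25^4·0.75^2 + C(6,5)·0.25^5·0.75^1 + C(6,6)·0.25^6·0.75^0.
= 0.131836 + 0.032959 + 0.004395 + 0.000244 = 0.1694.

P = 0.1694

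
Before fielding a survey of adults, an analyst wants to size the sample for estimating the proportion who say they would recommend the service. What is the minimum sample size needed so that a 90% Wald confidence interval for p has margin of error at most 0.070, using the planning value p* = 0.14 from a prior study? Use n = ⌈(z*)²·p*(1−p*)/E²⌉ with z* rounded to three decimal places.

For 90% confidence, z* = 1.645.
p*(1−p*) = 0.14·0.86 = 0.1204.
Required n before rounding: 2.706025 × 0.1204 / 0.070² = 66.491.
Rounding up, n = 67.

n = 67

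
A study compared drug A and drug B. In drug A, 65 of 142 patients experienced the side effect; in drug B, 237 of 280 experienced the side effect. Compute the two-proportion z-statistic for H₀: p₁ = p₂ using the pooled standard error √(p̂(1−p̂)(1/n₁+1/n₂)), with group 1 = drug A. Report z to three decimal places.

Sample proportions: p̂₁ = 65/142 = 0.45775 and p̂₂ = 237/280 = 0.84643.
Pooled p̂ = (65+237)/(142+280) = 302/422 = 0.71564.
SE = √[p̂(1−p̂)(1/n₁+1/n₂)] = √[0.71564·0.28436·(1/142+1/280)] ≈ 0.046474.
z = (p̂₁ − p̂₂)/SE = (0.45775 − 0.84643)/0.046474 = -0.38868/0.046474 = -8.363.

z = -8.363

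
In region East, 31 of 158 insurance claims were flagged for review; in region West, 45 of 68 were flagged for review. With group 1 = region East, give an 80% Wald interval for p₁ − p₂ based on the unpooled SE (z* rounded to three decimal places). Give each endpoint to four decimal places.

p̂₁ = 0.19620, p̂₂ = 0.66176, so the observed difference is -0.46556.
Unpooled SE = √(p̂₁(1−p̂₁)/n₁ + p̂₂(1−p̂₂)/n₂) = √(0.000998146 + 0.003291650) = 0.065497.
For 80% confidence, z* = 1.282. Margin of error = 0.08397.
Interval: -0.46556 ± 0.08397 → (-0.5495, -0.3816).

(-0.5495, -0.3816)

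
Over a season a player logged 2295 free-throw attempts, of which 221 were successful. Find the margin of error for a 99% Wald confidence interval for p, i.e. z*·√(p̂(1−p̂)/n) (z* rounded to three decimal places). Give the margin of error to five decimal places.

The sample proportion is 221/2295 = 0.09630.
Standard error of p̂: √(0.087023/2295) = √0.000037919 = 0.006158.
The 99% critical value is z* = 2.576.
Margin of error = z*·SE = 2.576 × 0.006158 = 0.01586.

ME = 0.01586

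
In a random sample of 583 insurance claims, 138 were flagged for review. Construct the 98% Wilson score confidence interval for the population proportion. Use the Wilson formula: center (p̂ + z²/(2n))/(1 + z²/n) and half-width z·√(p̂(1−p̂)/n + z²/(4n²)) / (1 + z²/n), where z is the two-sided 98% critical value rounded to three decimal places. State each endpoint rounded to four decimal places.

(0.1983, 0.2800)

Here p̂ = 138/583 = 0.23671 and z = 2.326 (z² = 5.410276).
1 + z²/n = 1.009280.
Adjusted center: (0.23671 + z²/(2n))/1.009280 = 0.23913.
Radicand: p̂(1−p̂)/n + z²/(4n²) = 0.000309908 + 0.000003979 = 0.000313887.
Half-width = 2.326·√0.000313887/1.009280 = 0.04083.
So the interval runs from 0.1983 to 0.2800.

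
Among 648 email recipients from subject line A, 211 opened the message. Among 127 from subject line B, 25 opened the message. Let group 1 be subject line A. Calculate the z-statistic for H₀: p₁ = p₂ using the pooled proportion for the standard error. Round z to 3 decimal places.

z = 2.883

Sample proportions: p̂₁ = 211/648 = 0.32562 and p̂₂ = 25/127 = 0.19685.
Pooled p̂ = (211+25)/(648+127) = 236/775 = 0.30452.
SE = √[p̂(1−p̂)(1/n₁+1/n₂)] = √[0.30452·0.69548·(1/648+1/127)] ≈ 0.044659.
z = (p̂₁ − p̂₂)/SE = (0.32562 − 0.19685)/0.044659 = 0.12877/0.044659 = 2.883.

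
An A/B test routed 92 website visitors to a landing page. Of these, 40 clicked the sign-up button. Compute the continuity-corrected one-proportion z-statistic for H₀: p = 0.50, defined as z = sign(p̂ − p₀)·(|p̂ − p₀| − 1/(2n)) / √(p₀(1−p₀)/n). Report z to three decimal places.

z = -1.147

The sample proportion is 40/92 = 0.43478. p̂ − p₀ = -0.065217.
1/(2n) = 0.005435.
Corrected numerator: |-0.065217| − 0.005435 = 0.059782.
Null standard error: √(0.50·0.50/92) = √0.002717391 = 0.052129.
z = −0.059782/0.052129 = -1.147.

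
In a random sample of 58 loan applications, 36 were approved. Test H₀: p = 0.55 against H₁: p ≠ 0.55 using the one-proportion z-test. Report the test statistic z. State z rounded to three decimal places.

p̂ = 36/58 = 0.62069.
SE₀ = √(0.55·0.45/58) = 0.065324.
z = (0.62069 − 0.55)/0.065324 = 0.07069/0.065324 = 1.082.

z = 1.082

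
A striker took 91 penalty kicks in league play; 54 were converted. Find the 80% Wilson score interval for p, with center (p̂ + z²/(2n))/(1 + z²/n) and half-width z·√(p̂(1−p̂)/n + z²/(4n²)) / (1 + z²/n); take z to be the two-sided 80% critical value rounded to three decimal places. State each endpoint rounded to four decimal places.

(0.5263, 0.6572)

Here p̂ = 54/91 = 0.59341 and z = 1.282 (z² = 1.643524).
1 + z²/n = 1.018061.
Adjusted center: (0.59341 + z²/(2n))/1.018061 = 0.59175.
Radicand: p̂(1−p̂)/n + z²/(4n²) = 0.002651376 + 0.000049617 = 0.002700993.
Half-width = z·√(radicand)/denom = 1.282·0.051971/1.018061 = 0.06544.
So the interval runs from 0.5263 to 0.6572.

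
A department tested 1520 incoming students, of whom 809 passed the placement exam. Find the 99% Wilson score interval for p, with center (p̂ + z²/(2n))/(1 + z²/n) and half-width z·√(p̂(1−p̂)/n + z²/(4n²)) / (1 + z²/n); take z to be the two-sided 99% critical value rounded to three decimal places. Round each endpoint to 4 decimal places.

p̂ = 809/1520 = 0.53224; z = 2.576, so z² = 6.635776.
1 + z²/n = 1.004366.
Center = (0.53224 + 0.002183)/1.004366 = 0.53210.
Radicand: p̂(1−p̂)/n + z²/(4n²) = 0.000163790 + 0.000000718 = 0.000164508.
Half-width = 2.576·√0.000164508/1.004366 = 0.03290.
So the interval runs from 0.4992 to 0.5650.

(0.4992, 0.5650)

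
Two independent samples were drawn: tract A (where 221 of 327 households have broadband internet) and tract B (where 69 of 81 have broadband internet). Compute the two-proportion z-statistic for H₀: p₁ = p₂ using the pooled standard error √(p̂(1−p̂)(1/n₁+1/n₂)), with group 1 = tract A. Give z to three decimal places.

z = -3.128

p̂₁ = 221/327 = 0.67584, p̂₂ = 69/81 = 0.85185.
Pooled p̂ = (221+69)/(327+81) = 290/408 = 0.71078.
SE = √[p̂(1−p̂)(1/n₁+1/n₂)] = √[0.71078·0.28922·(1/327+1/81)] ≈ 0.056272.
z = -0.17601/0.056272 = -3.128.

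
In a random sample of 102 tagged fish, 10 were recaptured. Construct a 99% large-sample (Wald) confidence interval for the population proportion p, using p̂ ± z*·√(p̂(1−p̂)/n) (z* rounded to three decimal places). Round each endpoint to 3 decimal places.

The sample proportion is 10/102 = 0.09804.
SE = √(p̂(1−p̂)/n) = √(0.088428/102) = 0.029444.
For 99% confidence, z* = 2.576.
Margin of error: 2.576 × 0.029444 = 0.07585.
Interval: 0.09804 ± 0.07585 → (0.022, 0.174).

(0.022, 0.174)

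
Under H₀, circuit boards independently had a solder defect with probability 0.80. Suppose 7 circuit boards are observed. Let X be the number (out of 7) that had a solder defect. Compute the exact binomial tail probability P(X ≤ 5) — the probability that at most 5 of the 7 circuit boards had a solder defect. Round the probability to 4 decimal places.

X is binomial with n = 7 and p = 0.80.
P(X ≤ 5) = Σ_{j=0}^{5} C(7,j)·0.80^j·0.20^{7−j}.
= 0.000013 + 0.000358 + 0.004301 + 0.028672 + 0.114688 + 0.275251 = 0.4233.

P = 0.4233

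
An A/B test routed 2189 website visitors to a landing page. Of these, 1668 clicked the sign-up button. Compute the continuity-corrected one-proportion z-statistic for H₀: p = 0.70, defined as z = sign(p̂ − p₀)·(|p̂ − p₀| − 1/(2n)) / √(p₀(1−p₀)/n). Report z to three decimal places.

With x = 1668 successes in n = 2189, p̂ = 0.76199. p̂ − p₀ = 0.061992.
Continuity correction 1/(2n) = 1/4378 = 0.000228.
Corrected numerator: |0.061992| − 0.000228 = 0.061764.
Under H₀, SE = √(p₀(1−p₀)/n) = √(0.70·0.30/2189) = √0.000095934 = 0.009795.
z = +0.061764/0.009795 = 6.306.

z = 6.306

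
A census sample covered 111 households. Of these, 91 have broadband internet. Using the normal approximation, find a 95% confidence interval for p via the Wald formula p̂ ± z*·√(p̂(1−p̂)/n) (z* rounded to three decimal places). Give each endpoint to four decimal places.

Sample proportion p̂ = 91/111 = 0.81982.
Standard error of p̂: √(0.147715/111) = √0.001330768 = 0.036480.
For 95% confidence, z* = 1.960.
Margin = 1.960·0.036480 = 0.07150.
CI: 0.81982 ± 0.07150 = (0.7483, 0.8913).

(0.7483, 0.8913)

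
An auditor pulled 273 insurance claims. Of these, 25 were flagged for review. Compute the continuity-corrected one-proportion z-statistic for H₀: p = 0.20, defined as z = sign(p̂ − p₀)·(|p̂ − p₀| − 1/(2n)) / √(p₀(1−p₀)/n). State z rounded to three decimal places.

z = -4.403

Sample proportion p̂ = 25/273 = 0.09158. p̂ − p₀ = -0.108425.
1/(2n) = 0.001832.
Corrected numerator: |-0.108425| − 0.001832 = 0.106593.
Null standard error: √(0.20·0.80/273) = √0.000586081 = 0.024209.
z = −0.106593/0.024209 = -4.403.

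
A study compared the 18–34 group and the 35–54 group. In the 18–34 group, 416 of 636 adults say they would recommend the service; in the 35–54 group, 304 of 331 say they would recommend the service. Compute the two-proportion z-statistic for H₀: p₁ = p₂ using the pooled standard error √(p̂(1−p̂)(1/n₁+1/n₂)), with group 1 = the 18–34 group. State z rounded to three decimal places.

p̂₁ = 416/636 = 0.65409, p̂₂ = 304/331 = 0.91843.
Pooling: p̂ = 720/967 = 0.74457.
SE = √[p̂(1−p̂)(1/n₁+1/n₂)] = √[0.74457·0.25543·(1/636+1/331)] ≈ 0.029557.
z = -0.26434/0.029557 = -8.943.

z = -8.943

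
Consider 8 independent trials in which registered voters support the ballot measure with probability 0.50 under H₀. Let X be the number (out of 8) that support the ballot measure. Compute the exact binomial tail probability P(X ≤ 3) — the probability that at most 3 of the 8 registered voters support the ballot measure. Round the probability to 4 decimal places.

X ~ Binomial(n=8, p=0.50).
P(X ≤ 3) = C(8,0)·0.50^0·0.50^8 + C(8,1)·0.50^1·0.50^7 + C(8,2)·0.50^2·0.50^6 + C(8,3)·0.50^3·0.50^5.
= 0.003906 + 0.031250 + 0.109375 + 0.218750 = 0.3633.

P = 0.3633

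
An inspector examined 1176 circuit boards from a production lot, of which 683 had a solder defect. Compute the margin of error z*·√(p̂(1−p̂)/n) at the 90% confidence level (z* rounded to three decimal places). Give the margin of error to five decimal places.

The sample proportion is 683/1176 = 0.58078.
SE(p̂) = √(0.58078·0.41922/1176) = 0.014389.
z* = 1.645 at the 90% level.
ME = 1.645·0.014389 = 0.02367.

ME = 0.02367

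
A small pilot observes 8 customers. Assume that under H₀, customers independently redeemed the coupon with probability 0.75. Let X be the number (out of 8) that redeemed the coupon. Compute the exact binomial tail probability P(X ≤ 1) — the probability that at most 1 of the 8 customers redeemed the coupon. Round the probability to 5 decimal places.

X is binomial with n = 8 and p = 0.75.
P(X ≤ 1) = C(8,0)·0.75^0·0.25^8 + C(8,1)·0.75^1·0.25^7.
= 0.000015 + 0.000366 = 0.00038.

P = 0.00038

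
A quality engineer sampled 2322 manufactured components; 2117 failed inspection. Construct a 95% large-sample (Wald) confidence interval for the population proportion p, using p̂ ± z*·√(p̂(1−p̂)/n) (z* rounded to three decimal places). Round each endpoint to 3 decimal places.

(0.900, 0.923)

With x = 2117 successes in n = 2322, p̂ = 0.91171.
Standard error of p̂: √(0.080492/2322) = √0.000034665 = 0.005888.
The 95% critical value is z* = 1.960.
Margin = 1.960·0.005888 = 0.01154.
CI: 0.91171 ± 0.01154 = (0.900, 0.923).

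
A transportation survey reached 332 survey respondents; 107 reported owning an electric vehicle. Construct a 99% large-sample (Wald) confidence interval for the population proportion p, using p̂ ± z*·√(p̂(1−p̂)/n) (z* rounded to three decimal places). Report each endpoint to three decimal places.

p̂ = 107/332 = 0.32229.
SE = √(p̂(1−p̂)/n) = √(0.218419/332) = 0.025649.
z* = 2.576 at the 99% level.
Margin of error: 2.576 × 0.025649 = 0.06607.
CI: 0.32229 ± 0.06607 = (0.256, 0.388).

(0.256, 0.388)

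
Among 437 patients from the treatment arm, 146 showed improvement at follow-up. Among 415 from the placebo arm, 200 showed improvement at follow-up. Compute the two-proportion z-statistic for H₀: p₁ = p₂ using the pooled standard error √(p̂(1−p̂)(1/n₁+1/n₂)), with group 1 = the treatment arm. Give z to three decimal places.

z = -4.392

p̂₁ = 146/437 = 0.33410, p̂₂ = 200/415 = 0.48193.
Pooled p̂ = (146+200)/(437+415) = 346/852 = 0.40610.
Pooled SE = √[0.2411834·0.00469797] ≈ 0.033661.
z = (p̂₁ − p̂₂)/SE = (0.33410 − 0.48193)/0.033661 = -0.14783/0.033661 = -4.392.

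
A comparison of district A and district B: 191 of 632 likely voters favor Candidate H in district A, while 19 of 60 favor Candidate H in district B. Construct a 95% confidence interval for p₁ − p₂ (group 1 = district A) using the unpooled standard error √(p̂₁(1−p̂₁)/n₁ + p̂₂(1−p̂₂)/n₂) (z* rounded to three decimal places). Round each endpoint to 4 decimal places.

p̂₁ = 191/632 = 0.30222, p̂₂ = 19/60 = 0.31667; p̂₁ − p̂₂ = -0.01445.
Unpooled SE = √(p̂₁(1−p̂₁)/n₁ + p̂₂(1−p̂₂)/n₂) = √(0.000333673 + 0.003606481) = 0.062771.
The 95% critical value is z* = 1.960. Margin of error = 0.12303.
CI: -0.01445 ± 0.12303 = (-0.1375, 0.1086).

(-0.1375, 0.1086)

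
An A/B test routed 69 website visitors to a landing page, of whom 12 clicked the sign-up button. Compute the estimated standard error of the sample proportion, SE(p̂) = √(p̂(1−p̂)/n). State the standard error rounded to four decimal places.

SE = 0.0456

The sample proportion is 12/69 = 0.17391.
p̂(1−p̂) = 0.17391·0.82609 = 0.143665.
SE = √(0.143665/69) = 0.0456.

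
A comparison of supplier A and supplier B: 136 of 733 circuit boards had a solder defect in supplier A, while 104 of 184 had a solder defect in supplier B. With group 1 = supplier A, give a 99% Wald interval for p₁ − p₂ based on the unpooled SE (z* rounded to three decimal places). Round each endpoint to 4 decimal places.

p̂₁ = 136/733 = 0.18554, p̂₂ = 104/184 = 0.56522; p̂₁ − p̂₂ = -0.37968.
Unpooled SE = √(p̂₁(1−p̂₁)/n₁ + p̂₂(1−p̂₂)/n₂) = √(0.000206159 + 0.001335580) = 0.039265.
The 99% critical value is z* = 2.576. Margin = 2.576·0.039265 = 0.10115.
CI: -0.37968 ± 0.10115 = (-0.4808, -0.2785).

(-0.4808, -0.2785)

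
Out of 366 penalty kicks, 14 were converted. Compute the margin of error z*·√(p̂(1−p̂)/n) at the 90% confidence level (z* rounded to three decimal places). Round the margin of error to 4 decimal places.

ME = 0.0165

The sample proportion is 14/366 = 0.03825.
Standard error of p̂: √(0.036788/366) = √0.000100514 = 0.010026.
The 90% critical value is z* = 1.645.
ME = 1.645·0.010026 = 0.0165.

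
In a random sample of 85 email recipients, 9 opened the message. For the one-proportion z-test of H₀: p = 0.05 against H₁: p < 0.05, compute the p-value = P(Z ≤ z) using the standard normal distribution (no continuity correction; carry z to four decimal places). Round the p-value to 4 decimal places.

p-value = 0.9910

With x = 9 successes in n = 85, p̂ = 0.10588.
Null standard error: √(0.05·0.95/85) = √0.000558824 = 0.023639.
z = (p̂ − p₀)/SE = (9/85 − 0.05)/0.023639 ≈ 2.3639.
From the standard normal, P(Z ≤ z) = 0.9910.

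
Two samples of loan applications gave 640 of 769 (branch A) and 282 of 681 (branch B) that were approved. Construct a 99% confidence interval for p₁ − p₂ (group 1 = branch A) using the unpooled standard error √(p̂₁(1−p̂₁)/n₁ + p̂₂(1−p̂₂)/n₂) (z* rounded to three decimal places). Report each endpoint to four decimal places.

(0.3584, 0.4779)

p̂₁ = 640/769 = 0.83225, p̂₂ = 282/681 = 0.41410; p̂₁ − p̂₂ = 0.41815.
SE = √(0.000181548 + 0.000356271) = √0.000537819 = 0.023191.
For 99% confidence, z* = 2.576. Margin = 2.576·0.023191 = 0.05974.
CI: 0.41815 ± 0.05974 = (0.3584, 0.4779).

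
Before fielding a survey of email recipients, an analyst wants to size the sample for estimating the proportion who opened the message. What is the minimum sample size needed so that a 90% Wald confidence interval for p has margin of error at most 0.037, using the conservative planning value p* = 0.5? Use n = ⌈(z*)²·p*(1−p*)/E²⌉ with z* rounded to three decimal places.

For 90% confidence, z* = 1.645.
p*(1−p*) = 0.50·0.50 = 0.2500.
Required n before rounding: 2.706025 × 0.2500 / 0.037² = 494.161.
Rounding up, n = 495.

n = 495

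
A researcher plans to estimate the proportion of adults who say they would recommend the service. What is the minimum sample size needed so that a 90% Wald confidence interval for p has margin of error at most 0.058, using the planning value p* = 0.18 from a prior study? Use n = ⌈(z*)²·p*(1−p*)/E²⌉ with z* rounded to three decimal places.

n = 119

For 90% confidence, z* = 1.645.
p*(1−p*) = 0.18·0.82 = 0.1476.
(z*)²·p*(1−p*)/E² = 2.706025·0.1476/0.003364 = 118.730.
⌈118.730⌉ = 119.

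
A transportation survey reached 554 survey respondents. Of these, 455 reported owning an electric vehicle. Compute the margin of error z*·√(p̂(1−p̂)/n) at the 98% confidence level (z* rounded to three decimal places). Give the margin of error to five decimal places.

ME = 0.03786

The sample proportion is 455/554 = 0.82130.
SE = √(p̂(1−p̂)/n) = √(0.146767/554) = 0.016276.
z* = 2.326 at the 98% level.
ME = 2.326·0.016276 = 0.03786.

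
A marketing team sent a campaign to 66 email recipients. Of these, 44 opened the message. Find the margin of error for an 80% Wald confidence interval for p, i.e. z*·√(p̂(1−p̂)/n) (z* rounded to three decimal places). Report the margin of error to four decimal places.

ME = 0.0744

The sample proportion is 44/66 = 0.66667.
SE(p̂) = √(0.66667·0.33333/66) = 0.058026.
z* = 1.282 at the 80% level.
Margin of error = z*·SE = 1.282 × 0.058026 = 0.0744.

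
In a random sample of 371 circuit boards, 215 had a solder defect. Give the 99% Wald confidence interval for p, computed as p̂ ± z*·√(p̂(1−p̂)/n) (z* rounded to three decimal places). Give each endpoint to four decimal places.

Sample proportion p̂ = 215/371 = 0.57951.
Standard error of p̂: √(0.243677/371) = √0.000656812 = 0.025628.
For 99% confidence, z* = 2.576.
Margin = 2.576·0.025628 = 0.06602.
CI: 0.57951 ± 0.06602 = (0.5135, 0.6455).

(0.5135, 0.6455)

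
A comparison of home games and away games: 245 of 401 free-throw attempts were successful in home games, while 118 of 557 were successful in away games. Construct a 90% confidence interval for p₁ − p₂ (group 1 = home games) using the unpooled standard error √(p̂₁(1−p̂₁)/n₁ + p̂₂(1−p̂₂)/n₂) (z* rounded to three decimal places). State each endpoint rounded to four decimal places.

(0.3500, 0.4483)

p̂₁ = 245/401 = 0.61097, p̂₂ = 118/557 = 0.21185; p̂₁ − p̂₂ = 0.39912.
Unpooled SE = √(p̂₁(1−p̂₁)/n₁ + p̂₂(1−p̂₂)/n₂) = √(0.000592731 + 0.000299765) = 0.029875.
For 90% confidence, z* = 1.645. Margin of error = 0.04914.
So the interval runs from 0.3500 to 0.4483.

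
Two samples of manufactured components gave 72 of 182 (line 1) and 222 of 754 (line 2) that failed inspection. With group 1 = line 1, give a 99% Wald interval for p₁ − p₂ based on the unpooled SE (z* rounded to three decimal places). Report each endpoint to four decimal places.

(-0.0015, 0.2039)

p̂₁ = 72/182 = 0.39560, p̂₂ = 222/754 = 0.29443; p̂₁ − p̂₂ = 0.10117.
Unpooled SE = √(p̂₁(1−p̂₁)/n₁ + p̂₂(1−p̂₂)/n₂) = √(0.001313745 + 0.000275518) = 0.039866.
The 99% critical value is z* = 2.576. Margin = 2.576·0.039866 = 0.10269.
CI: 0.10117 ± 0.10269 = (-0.0015, 0.2039).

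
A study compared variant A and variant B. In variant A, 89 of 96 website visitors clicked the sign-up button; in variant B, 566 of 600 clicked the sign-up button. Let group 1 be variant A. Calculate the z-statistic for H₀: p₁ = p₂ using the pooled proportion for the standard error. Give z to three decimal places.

p̂₁ = 89/96 = 0.92708, p̂₂ = 566/600 = 0.94333.
Pooled p̂ = (89+566)/(96+600) = 655/696 = 0.94109.
SE = √[p̂(1−p̂)(1/n₁+1/n₂)] = √[0.94109·0.05891·(1/96+1/600)] ≈ 0.025882.
z = (p̂₁ − p̂₂)/SE = (0.92708 − 0.94333)/0.025882 = -0.01625/0.025882 = -0.628.

z = -0.628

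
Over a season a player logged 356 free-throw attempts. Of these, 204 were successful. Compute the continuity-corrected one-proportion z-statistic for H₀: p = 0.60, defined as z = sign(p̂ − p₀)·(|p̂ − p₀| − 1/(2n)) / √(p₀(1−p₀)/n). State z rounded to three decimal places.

With x = 204 successes in n = 356, p̂ = 0.57303. p̂ − p₀ = -0.026966.
1/(2n) = 0.001404.
Corrected numerator: |-0.026966| − 0.001404 = 0.025562.
Null standard error: √(0.60·0.40/356) = √0.000674157 = 0.025965.
z = (−)0.025562/0.025965 = -0.984.

z = -0.984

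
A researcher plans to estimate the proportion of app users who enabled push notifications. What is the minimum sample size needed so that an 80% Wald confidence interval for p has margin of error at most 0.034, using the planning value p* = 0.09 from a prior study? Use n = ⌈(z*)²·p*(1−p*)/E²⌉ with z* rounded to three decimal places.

The 80% critical value is z* = 1.282.
p*(1−p*) = 0.09·0.91 = 0.0819.
Required n before rounding: 1.643524 × 0.0819 / 0.034² = 116.440.
⌈116.440⌉ = 117.

n = 117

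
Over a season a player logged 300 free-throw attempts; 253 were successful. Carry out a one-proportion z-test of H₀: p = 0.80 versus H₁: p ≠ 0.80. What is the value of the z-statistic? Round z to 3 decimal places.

With x = 253 successes in n = 300, p̂ = 0.84333.
SE₀ = √(0.80·0.20/300) = 0.023094.
z = (p̂ − p₀)/SE = (0.84333 − 0.80)/0.023094 = 1.876.

z = 1.876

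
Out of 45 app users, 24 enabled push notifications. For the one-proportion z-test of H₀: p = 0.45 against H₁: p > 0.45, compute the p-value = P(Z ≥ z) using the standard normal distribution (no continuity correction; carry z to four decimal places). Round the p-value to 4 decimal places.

Sample proportion p̂ = 24/45 = 0.53333.
SE₀ = √(0.45·0.55/45) = 0.074162.
Test statistic (full precision, shown to 4 dp): z = (24/45 − 0.45)/SE₀ ≈ 1.1237.
From the standard normal, P(Z ≥ z) = 0.1306.

p-value = 0.1306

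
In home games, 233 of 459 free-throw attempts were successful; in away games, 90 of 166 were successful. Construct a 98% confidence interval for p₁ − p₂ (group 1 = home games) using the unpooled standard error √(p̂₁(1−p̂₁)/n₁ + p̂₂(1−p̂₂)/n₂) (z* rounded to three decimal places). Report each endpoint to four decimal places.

(-0.1396, 0.0705)

p̂₁ = 0.50763, p̂₂ = 0.54217, so the observed difference is -0.03454.
SE = √(0.000544536 + 0.001495312) = √0.002039848 = 0.045165.
z* = 2.326 at the 98% level. Margin = 2.326·0.045165 = 0.10505.
Interval: -0.03454 ± 0.10505 → (-0.1396, 0.0705).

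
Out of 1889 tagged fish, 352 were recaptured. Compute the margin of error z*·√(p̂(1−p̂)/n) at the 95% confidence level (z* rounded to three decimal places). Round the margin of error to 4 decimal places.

Sample proportion p̂ = 352/1889 = 0.18634.
SE = √(p̂(1−p̂)/n) = √(0.151619/1889) = 0.008959.
z* = 1.960 at the 95% level.
So ME = 0.0176.

ME = 0.0176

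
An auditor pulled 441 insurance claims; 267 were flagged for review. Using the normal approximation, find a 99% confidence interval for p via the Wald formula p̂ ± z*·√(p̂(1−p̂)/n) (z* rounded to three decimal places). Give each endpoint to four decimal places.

Sample proportion p̂ = 267/441 = 0.60544.
SE = √(p̂(1−p̂)/n) = √(0.238882/441) = 0.023274.
The 99% critical value is z* = 2.576.
Margin of error: 2.576 × 0.023274 = 0.05995.
CI: 0.60544 ± 0.05995 = (0.5455, 0.6654).

(0.5455, 0.6654)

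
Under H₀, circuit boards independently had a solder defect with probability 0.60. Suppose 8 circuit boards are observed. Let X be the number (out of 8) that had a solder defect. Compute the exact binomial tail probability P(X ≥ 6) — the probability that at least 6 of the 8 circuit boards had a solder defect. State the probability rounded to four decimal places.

X ~ Binomial(n=8, p=0.60).
P(X ≥ 6) = C(8,6)·0.60^6·0.40^2 + C(8,7)·0.60^7·0.40^1 + C(8,8)·0.60^8·0.40^0.
= 0.209019 + 0.089580 + 0.016796 = 0.3154.

P = 0.3154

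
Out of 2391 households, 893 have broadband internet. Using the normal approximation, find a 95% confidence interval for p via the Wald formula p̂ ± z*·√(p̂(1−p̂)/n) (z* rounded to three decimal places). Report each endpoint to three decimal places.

(0.354, 0.393)

The sample proportion is 893/2391 = 0.37348.
Standard error of p̂: √(0.233994/2391) = √0.000097864 = 0.009893.
For 95% confidence, z* = 1.960.
Margin of error: 1.960 × 0.009893 = 0.01939.
So the interval runs from 0.354 to 0.393.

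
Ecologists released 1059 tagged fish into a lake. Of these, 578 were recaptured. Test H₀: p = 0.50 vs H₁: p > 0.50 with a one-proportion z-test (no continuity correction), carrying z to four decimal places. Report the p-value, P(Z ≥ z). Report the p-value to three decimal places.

p-value = 0.001

The sample proportion is 578/1059 = 0.54580.
Under H₀, SE = √(p₀(1−p₀)/n) = √(0.50·0.50/1059) = √0.000236072 = 0.015365.
z = (p̂ − p₀)/SE = (578/1059 − 0.50)/0.015365 ≈ 2.9807.
From the standard normal, P(Z ≥ z) = 0.001.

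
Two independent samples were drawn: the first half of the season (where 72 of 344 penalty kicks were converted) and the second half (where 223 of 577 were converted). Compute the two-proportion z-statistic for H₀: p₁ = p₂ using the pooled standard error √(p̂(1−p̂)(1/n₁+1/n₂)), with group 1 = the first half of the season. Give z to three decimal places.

Sample proportions: p̂₁ = 72/344 = 0.20930 and p̂₂ = 223/577 = 0.38648.
Pooling: p̂ = 295/921 = 0.32030.
Pooled SE = √[0.2177094·0.00464008] ≈ 0.031783.
z = -0.17718/0.031783 = -5.575.

z = -5.575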